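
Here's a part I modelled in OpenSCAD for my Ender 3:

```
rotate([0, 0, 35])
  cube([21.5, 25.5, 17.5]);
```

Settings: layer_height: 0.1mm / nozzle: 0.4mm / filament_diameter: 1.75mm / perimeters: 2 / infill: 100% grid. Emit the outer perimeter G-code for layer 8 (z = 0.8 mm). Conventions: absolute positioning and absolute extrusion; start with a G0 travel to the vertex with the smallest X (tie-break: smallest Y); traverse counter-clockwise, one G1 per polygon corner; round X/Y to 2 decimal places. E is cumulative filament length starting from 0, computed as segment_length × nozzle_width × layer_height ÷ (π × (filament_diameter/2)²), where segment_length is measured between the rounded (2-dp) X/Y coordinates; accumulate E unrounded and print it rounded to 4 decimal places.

G0 X-14.63 Y20.89 Z0.80
G1 X0.00 Y0.00 E0.4241
G1 X17.61 Y12.33 E0.7816
G1 X2.99 Y33.22 E1.2057
G1 X-14.63 Y20.89 E1.5633

At z = 0.8 mm: the cube (footprint 21.5×25.5) is included at this height; (whole slice rotated 35° about Z — lengths, areas and connectivity unchanged). The outline is a single polygon with 4 vertices. Extrusion per mm of travel: 0.4 × 0.1 / (π × 0.875²) = 0.016630. Accumulating E over each segment gives final E = 1.5633.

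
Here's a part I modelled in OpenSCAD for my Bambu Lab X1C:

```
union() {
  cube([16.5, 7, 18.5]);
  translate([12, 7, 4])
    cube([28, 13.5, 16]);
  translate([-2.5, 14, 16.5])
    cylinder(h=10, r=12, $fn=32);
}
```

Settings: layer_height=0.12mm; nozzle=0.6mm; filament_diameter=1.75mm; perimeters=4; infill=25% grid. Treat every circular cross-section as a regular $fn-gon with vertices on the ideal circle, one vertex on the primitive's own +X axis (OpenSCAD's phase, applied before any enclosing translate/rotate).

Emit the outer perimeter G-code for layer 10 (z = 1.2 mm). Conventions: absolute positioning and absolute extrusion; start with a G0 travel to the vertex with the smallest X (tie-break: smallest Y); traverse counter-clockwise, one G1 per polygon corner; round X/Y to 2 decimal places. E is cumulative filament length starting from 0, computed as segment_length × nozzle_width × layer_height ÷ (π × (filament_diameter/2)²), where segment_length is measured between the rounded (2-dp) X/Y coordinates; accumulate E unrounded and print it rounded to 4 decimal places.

At z = 1.2 mm: the cube is present — its section is the full 16.5×7 rectangle; the cube at (12, 7) is not intersected at this z (z outside [4, 20]); the cylinder at (-2.5, 14) is absent (z outside [16.5, 26.5]); Combining (union): only the 16.5×7 cube is present, so the union is just that shape — 1 connected region. The outline is a single polygon with 4 vertices. Extrusion per mm of travel: 0.6 × 0.12 / (π × 0.875²) = 0.029934. Accumulating E over each segment gives final E = 1.4069.

G0 X0.00 Y0.00 Z1.20
G1 X16.50 Y0.00 E0.4939
G1 X16.50 Y7.00 E0.7035
G1 X0.00 Y7.00 E1.1974
G1 X0.00 Y0.00 E1.4069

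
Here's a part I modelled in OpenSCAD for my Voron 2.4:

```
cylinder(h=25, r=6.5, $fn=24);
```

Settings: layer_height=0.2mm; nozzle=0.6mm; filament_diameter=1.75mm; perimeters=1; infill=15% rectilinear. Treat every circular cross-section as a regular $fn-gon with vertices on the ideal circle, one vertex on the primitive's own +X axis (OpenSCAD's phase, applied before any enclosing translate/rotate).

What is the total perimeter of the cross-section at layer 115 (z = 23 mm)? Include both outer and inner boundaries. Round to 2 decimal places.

40.72 mm

At z = 23 mm: the cylinder: section is a regular 24-gon, circumradius r=6.5 (perimeter = 2·24·6.500·sin(180°/24) = 40.72 mm). Overall, the cross-section is a single solid region. Total boundary length (outer) = 40.72 mm.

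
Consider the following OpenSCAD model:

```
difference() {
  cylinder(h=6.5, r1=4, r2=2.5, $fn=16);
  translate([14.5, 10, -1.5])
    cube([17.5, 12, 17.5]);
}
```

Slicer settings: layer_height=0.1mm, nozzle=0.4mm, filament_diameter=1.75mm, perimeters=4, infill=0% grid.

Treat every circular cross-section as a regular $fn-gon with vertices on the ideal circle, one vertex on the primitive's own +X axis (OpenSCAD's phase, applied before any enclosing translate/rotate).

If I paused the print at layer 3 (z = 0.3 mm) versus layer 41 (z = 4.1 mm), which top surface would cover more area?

Layer 3 (z = 0.3): the cone (r1=4→r2=2.5) has section circumradius 3.931 here — a regular 16-gon (area = (16/2)·3.931²·sin(360°/16) = 47.30 mm²); the cube at (14.5, 10) (footprint 17.5×12) is included at this height (area 210.00 mm²); Subtracting the remaining from the first: starting from the cone (47.30 mm²), the 17.5×12 cube at (14.5, 10) misses the remaining region (no effect) — area = 47.30 mm². So its area = 47.30 mm². Layer 41 (z = 4.1): the cone (r1=4→r2=2.5) has section circumradius 3.054 here — a regular 16-gon (area = (16/2)·3.054²·sin(360°/16) = 28.55 mm²); the cube at (14.5, 10) (footprint 17.5×12) is included at this height (area 210.00 mm²); Subtracting the remaining from the first: starting from the cone (28.55 mm²), the 17.5×12 cube at (14.5, 10) misses the remaining region (no effect) — area = 28.55 mm². So its area = 28.55 mm². Layer 3 is larger (47.30 vs 28.55 mm²).

layer 3 (z = 0.3 mm)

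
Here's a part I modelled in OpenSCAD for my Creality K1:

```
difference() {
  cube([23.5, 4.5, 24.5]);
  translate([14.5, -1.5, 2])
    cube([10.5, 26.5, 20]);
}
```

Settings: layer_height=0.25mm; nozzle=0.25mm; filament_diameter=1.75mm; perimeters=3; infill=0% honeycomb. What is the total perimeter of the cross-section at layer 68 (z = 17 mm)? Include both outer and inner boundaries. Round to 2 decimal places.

38.00 mm

At z = 17 mm: the cube (footprint 23.5×4.5) is included at this height (perimeter 56.00 mm); the cube at (14.5, -1.5) is present — its section is the full 10.5×26.5 rectangle (perimeter 74.00 mm); After the difference (first − rest): starting from the 23.5×4.5 cube, the 10.5×26.5 cube at (14.5, -1.5) partially overlaps it — only the 40.50 mm² overlap (of its 278.25 mm²) is removed, clipping the outline — boundary = 38.00 mm. Overall, the cross-section is a single solid region. Total boundary length (outer) = 38.00 mm.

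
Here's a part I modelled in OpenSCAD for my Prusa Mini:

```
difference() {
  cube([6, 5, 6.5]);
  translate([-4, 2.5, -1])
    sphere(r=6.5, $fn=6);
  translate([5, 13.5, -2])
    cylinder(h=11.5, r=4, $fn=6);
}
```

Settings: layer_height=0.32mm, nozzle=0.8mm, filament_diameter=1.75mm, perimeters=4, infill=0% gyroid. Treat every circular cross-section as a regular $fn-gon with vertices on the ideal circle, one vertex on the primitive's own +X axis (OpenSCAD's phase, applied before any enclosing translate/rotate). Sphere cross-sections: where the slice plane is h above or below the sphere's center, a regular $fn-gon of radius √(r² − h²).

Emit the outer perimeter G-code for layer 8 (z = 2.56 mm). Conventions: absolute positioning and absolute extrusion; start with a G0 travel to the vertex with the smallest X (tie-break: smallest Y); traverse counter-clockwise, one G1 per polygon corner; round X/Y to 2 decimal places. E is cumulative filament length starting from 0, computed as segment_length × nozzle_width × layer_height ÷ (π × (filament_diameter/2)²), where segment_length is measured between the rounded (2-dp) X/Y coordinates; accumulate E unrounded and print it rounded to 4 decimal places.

G0 X0.00 Y0.00 Z2.56
G1 X6.00 Y0.00 E0.6386
G1 X6.00 Y5.00 E1.1708
G1 X0.00 Y5.00 E1.8094
G1 X0.00 Y4.99 E1.8104
G1 X1.44 Y2.50 E2.1166
G1 X0.00 Y0.01 E2.4227
G1 X0.00 Y0.00 E2.4238

At z = 2.56 mm: the 6×5 cube contributes its full rectangle; the r=6.5 sphere at (-4, 2.5) slices to a regular 6-gon of circumradius 5.438 (√(r²−h²) with h=3.56 from center); the r=4 cylinder at (5, 13.5) contributes a regular 6-gon of circumradius 4; Subtracting the remaining from the first: starting from the 6×5 cube, the r=6.5 sphere at (-4, 2.5) partially overlaps it — only the 3.58 mm² overlap (of its 76.84 mm²) is removed, clipping the outline; the r=4 cylinder at (5, 13.5) misses the remaining region (no effect) — 1 connected region. The outline is a single polygon with 7 vertices. Extrusion per mm of travel: 0.8 × 0.32 / (π × 0.875²) = 0.106432. Accumulating E over each segment gives final E = 2.4238.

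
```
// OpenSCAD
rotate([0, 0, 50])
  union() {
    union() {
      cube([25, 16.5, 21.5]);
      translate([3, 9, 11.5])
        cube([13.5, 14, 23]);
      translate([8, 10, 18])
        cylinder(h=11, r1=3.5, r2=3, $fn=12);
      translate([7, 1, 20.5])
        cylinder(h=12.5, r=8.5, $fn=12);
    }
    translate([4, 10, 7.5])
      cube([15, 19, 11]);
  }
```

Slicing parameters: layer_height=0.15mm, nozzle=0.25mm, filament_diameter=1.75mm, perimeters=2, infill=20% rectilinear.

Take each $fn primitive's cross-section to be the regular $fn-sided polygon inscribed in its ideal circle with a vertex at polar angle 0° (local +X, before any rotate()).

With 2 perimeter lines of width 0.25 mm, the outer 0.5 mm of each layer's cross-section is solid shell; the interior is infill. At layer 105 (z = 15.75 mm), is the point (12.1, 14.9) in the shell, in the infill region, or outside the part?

shell

At z = 15.75 mm: the cube is present — its section is the full 25×16.5 rectangle; the cube at (3, 9) is present — its section is the full 13.5×14 rectangle; the cone at (8, 10) does not reach this height (z outside [18, 29]); the cylinder at (7, 1) is absent (z outside [20.5, 33]); Taking the union: the regions partially overlap (shared area 101.25 mm²), so overlapping operands fuse into one piece — 1 connected region; the cube at (4, 10) is present — its section is the full 15×19 rectangle; Merging all regions: the regions partially overlap (shared area 178.75 mm²), so overlapping operands fuse into one piece — 1 connected region; (whole slice rotated 50° about Z — lengths, areas and connectivity unchanged). Overall, the cross-section is a single solid region. Undo the 50° rotation: the query point maps to (19.192, 0.308) in the un-rotated model frame. The nearest boundary edge runs (25.00, 0.00)→(0.00, 0.00); distance from the point to it = 0.31 mm. The point is inside the cross-section, 0.31 mm from the nearest boundary — within the 0.5 mm shell band (2 × 0.25).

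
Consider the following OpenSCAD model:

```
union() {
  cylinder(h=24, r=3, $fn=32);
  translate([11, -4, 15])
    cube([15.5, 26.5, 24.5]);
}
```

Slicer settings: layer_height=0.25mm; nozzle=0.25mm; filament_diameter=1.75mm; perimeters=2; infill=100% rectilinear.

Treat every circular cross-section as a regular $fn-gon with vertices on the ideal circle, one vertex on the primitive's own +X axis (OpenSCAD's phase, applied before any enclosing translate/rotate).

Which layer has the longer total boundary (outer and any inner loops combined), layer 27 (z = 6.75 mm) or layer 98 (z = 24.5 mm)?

Layer 27 (z = 6.75): the r=3 cylinder contributes a regular 32-gon of circumradius 3 (perimeter = 2·32·3.000·sin(180°/32) = 18.82 mm); the cube at (11, -4) does not reach this height (z outside [15, 39.5]); Merging all regions: only the r=3 cylinder is present, so the union is just that shape — boundary = 18.82 mm. So its perimeter = 18.82 mm. Layer 98 (z = 24.5): the cylinder is absent (z outside [0, 24]); the cube at (11, -4) is present — its section is the full 15.5×26.5 rectangle (perimeter 84.00 mm); Merging all regions: only the 15.5×26.5 cube at (11, -4) is present, so the union is just that shape — boundary = 84.00 mm. So its perimeter = 84.00 mm. Layer 98 is larger (84.00 vs 18.82 mm).

layer 98 (z = 24.5 mm)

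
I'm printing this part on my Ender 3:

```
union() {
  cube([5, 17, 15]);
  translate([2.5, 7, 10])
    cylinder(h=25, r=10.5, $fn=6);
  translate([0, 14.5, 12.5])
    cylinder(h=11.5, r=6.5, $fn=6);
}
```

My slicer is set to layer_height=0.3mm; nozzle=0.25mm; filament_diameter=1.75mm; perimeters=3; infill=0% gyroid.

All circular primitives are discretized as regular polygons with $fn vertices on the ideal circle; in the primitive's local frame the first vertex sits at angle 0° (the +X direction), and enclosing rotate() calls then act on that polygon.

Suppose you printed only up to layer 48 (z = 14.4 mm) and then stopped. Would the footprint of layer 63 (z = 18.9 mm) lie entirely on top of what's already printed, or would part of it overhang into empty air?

Compare the two slices. At z = 14.4: the cube (footprint 5×17) is included at this height (area 85.00 mm²); the r=10.5 cylinder at (2.5, 7) gives a regular 6-gon of circumradius 10.5 (constant along its height) (area = (6/2)·10.500²·sin(360°/6) = 286.44 mm²); the cylinder at (0, 14.5): section is a regular 6-gon, circumradius r=6.5 (area = (6/2)·6.500²·sin(360°/6) = 109.77 mm²); Combining (union): the regions partially overlap — summed areas 481.21 mm² minus the doubly-counted overlap 151.15 mm² gives 330.05 mm² — area = 330.05 mm². At z = 18.9: the cube is absent (z outside [0, 15]); the r=10.5 cylinder at (2.5, 7) gives a regular 6-gon of circumradius 10.5 (constant along its height) (area = (6/2)·10.500²·sin(360°/6) = 286.44 mm²); the cylinder at (0, 14.5): section is a regular 6-gon, circumradius r=6.5 (area = (6/2)·6.500²·sin(360°/6) = 109.77 mm²); Taking the union: the regions partially overlap — summed areas 396.21 mm² minus the doubly-counted overlap 66.15 mm² gives 330.05 mm² — area = 330.05 mm². Checking containment: the cross-section at z = 18.9 is a subset of the cross-section at z = 14.4.

entirely on top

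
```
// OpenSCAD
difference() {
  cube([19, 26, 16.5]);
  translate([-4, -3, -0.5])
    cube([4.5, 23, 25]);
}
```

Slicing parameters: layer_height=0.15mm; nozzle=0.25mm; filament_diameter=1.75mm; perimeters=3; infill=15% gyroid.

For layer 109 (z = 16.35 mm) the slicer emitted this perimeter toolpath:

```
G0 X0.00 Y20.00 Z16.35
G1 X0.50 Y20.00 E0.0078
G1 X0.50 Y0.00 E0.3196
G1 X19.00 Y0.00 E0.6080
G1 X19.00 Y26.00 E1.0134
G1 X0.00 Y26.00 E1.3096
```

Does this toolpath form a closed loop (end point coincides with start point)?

Start point (G0): (0.00, 20.00). End point (last G1): the path does not return to the start — open.

no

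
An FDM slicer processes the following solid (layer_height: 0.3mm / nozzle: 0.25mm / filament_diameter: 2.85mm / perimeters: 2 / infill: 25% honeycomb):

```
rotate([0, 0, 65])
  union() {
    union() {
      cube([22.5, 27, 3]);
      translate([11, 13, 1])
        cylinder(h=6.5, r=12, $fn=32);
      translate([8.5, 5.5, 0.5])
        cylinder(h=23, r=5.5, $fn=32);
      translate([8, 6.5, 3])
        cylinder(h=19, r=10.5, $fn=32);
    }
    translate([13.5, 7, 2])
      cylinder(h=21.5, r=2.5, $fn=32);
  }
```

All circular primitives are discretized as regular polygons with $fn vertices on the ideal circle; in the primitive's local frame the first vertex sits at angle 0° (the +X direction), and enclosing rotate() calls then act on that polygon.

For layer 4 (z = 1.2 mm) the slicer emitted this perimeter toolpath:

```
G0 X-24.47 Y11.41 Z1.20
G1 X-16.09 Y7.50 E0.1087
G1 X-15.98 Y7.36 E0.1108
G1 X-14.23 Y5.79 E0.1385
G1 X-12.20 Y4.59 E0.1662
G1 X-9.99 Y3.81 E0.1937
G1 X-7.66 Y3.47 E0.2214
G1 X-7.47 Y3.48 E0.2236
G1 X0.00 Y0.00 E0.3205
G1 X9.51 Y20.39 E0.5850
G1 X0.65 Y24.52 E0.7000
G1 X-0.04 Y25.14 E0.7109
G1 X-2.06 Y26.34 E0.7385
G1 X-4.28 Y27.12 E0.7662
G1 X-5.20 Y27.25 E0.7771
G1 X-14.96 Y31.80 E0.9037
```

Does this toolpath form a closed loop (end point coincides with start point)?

Start point (G0): (-24.47, 11.41). End point (last G1): the path does not return to the start — open.

no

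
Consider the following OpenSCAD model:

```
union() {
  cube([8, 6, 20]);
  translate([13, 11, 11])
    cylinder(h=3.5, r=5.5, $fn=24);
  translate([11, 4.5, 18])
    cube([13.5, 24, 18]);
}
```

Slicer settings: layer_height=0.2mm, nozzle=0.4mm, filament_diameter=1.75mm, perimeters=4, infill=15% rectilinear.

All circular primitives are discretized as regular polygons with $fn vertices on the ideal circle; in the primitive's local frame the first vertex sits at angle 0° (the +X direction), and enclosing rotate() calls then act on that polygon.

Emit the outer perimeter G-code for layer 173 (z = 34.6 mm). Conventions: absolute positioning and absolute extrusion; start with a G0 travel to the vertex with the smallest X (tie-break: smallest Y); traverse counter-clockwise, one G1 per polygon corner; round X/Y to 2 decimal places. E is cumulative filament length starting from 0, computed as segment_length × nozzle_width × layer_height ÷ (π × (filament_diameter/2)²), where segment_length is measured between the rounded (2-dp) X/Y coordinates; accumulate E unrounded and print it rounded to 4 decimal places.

At z = 34.6 mm: the cube is not intersected at this z (z outside [0, 20]); the cylinder at (13, 11) does not reach this height (z outside [11, 14.5]); the 13.5×24 cube at (11, 4.5) contributes its full rectangle; Combining (union): only the 13.5×24 cube at (11, 4.5) is present, so the union is just that shape — 1 connected region. The outline is a single polygon with 4 vertices. Extrusion per mm of travel: 0.4 × 0.2 / (π × 0.875²) = 0.033260. Accumulating E over each segment gives final E = 2.4945.

G0 X11.00 Y4.50 Z34.60
G1 X24.50 Y4.50 E0.4490
G1 X24.50 Y28.50 E1.2473
G1 X11.00 Y28.50 E1.6963
G1 X11.00 Y4.50 E2.4945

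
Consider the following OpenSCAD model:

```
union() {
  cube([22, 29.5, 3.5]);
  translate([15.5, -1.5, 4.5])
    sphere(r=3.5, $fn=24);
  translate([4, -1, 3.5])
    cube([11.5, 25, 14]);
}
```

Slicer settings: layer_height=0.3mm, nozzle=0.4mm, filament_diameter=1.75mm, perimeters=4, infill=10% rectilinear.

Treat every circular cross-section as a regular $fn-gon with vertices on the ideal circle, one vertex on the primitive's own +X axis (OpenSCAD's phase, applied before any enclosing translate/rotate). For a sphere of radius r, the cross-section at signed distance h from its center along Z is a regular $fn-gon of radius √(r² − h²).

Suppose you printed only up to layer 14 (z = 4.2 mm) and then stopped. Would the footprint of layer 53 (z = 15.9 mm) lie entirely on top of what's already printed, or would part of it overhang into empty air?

entirely on top

Compare the two slices. At z = 4.2: the cube is absent (z outside [0, 3.5]); the sphere at (15.5, -1.5): section is a regular 24-gon, circumradius = √(r²−h²) = √(3.5²−0.3²) = 3.487 (area = (24/2)·3.487²·sin(360°/24) = 37.77 mm²); the cube at (4, -1) (footprint 11.5×25) is included at this height (area 287.50 mm²); Combining (union): the regions partially overlap — summed areas 325.27 mm² minus the doubly-counted overlap 7.71 mm² gives 317.55 mm² — area = 317.55 mm². At z = 15.9: the cube is not intersected at this z (z outside [0, 3.5]); the sphere at (15.5, -1.5) is absent (|z−center|=11.400 > r=3.5); the cube at (4, -1) is present — its section is the full 11.5×25 rectangle (area 287.50 mm²); Combining (union): only the 11.5×25 cube at (4, -1) is present, so the union is just that shape — area = 287.50 mm². Checking containment: the cross-section at z = 15.9 is a subset of the cross-section at z = 4.2.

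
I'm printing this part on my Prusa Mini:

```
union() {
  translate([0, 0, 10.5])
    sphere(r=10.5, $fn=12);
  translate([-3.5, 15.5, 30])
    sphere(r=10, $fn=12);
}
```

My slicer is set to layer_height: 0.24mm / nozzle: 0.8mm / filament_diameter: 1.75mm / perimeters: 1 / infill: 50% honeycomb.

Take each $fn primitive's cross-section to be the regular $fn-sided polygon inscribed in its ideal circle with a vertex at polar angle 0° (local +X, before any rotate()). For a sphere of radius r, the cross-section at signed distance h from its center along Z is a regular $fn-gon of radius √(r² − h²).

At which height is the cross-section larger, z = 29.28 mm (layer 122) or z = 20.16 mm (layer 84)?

Layer 122 (z = 29.28): the sphere does not reach this height (|z−center|=18.780 > r=10.5); the r=10 sphere at (-3.5, 15.5) contributes a regular 12-gon of circumradius √(10²−0.72²) = 9.974 (area = (12/2)·9.974²·sin(360°/12) = 298.44 mm²); Combining (union): only the r=10 sphere at (-3.5, 15.5) is present, so the union is just that shape — area = 298.44 mm². So its area = 298.44 mm². Layer 84 (z = 20.16): the r=10.5 sphere contributes a regular 12-gon of circumradius √(10.5²−9.66²) = 4.115 (area = (12/2)·4.115²·sin(360°/12) = 50.80 mm²); the r=10 sphere at (-3.5, 15.5) contributes a regular 12-gon of circumradius √(10²−9.84²) = 1.782 (area = (12/2)·1.782²·sin(360°/12) = 9.52 mm²); Combining (union): the 2 present regions are separate (no shared area or edge), so areas and boundary lengths simply add and each stays a separate island — area = 60.33 mm². So its area = 60.33 mm². Layer 122 is larger (298.44 vs 60.33 mm²).

layer 122 (z = 29.28 mm)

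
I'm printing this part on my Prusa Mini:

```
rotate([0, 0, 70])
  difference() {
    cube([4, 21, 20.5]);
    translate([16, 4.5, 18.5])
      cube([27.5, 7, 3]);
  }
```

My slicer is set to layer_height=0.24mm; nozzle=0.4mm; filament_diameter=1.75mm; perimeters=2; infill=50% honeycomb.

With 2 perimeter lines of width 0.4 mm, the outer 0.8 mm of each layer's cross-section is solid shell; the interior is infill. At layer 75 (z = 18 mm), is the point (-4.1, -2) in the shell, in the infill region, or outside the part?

outside

At z = 18 mm: the cube (footprint 4×21) is included at this height; the cube at (16, 4.5) is not intersected at this z (z outside [18.5, 21.5]); Subtracting the remaining from the first: none of the subtracted shapes is present at this height, so the 4×21 cube is unchanged — 1 connected region; (rotated 70° about Z; rotation is an isometry so areas/perimeters/island counts are preserved). Overall, the cross-section is a single solid region. Undo the 70° rotation: the query point maps to (-3.282, 3.169) in the un-rotated model frame. The nearest boundary edge runs (0.00, 21.00)→(0.00, 0.00); distance from the point to it = 3.28 mm. The point is not inside any of the regions above, so it lies outside the cross-section (3.28 mm from the nearest boundary).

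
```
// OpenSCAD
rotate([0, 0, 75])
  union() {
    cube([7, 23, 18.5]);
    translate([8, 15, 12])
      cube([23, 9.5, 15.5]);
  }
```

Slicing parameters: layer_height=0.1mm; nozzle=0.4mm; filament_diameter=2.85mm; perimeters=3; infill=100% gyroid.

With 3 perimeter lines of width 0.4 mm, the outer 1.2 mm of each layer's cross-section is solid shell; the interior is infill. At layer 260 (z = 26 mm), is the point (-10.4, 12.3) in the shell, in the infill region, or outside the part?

outside

At z = 26 mm: the cube is not intersected at this z (z outside [0, 18.5]); the cube at (8, 15) is present — its section is the full 23×9.5 rectangle; Combining (union): only the 23×9.5 cube at (8, 15) is present, so the union is just that shape — 1 connected region; (whole slice rotated 75° about Z — lengths, areas and connectivity unchanged). Overall, the cross-section is a single solid region. Undo the 75° rotation: the query point maps to (9.189, 13.229) in the un-rotated model frame. The nearest boundary edge runs (8.00, 15.00)→(31.00, 15.00); distance from the point to it = 1.77 mm. The point is not inside any of the regions above, so it lies outside the cross-section (1.77 mm from the nearest boundary).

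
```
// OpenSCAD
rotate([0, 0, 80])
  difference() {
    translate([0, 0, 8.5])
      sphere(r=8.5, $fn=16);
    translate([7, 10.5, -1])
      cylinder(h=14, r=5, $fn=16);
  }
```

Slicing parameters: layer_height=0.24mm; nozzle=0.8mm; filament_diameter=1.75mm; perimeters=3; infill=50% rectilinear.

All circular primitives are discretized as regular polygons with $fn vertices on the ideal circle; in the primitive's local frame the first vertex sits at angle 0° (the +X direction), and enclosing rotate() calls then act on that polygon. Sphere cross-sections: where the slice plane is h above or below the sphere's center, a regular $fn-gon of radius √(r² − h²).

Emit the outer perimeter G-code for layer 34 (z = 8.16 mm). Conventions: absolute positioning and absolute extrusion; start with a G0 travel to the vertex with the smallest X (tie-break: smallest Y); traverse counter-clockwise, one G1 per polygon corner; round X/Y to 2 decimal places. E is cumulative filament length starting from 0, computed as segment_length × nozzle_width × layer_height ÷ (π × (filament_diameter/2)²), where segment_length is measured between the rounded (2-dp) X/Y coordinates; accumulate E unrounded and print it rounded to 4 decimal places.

At z = 8.16 mm: the r=8.5 sphere slices to a regular 16-gon of circumradius 8.493 (√(r²−h²) with h=0.34 from center); the r=5 cylinder at (7, 10.5) contributes a regular 16-gon of circumradius 5; After the difference (first − rest): starting from the r=8.5 sphere, the r=5 cylinder at (7, 10.5) partially overlaps it — only the 1.98 mm² overlap (of its 76.54 mm²) is removed, clipping the outline — 1 connected region; (whole slice rotated 80° about Z — lengths, areas and connectivity unchanged). The outline is a single polygon with 18 vertices. Extrusion per mm of travel: 0.8 × 0.24 / (π × 0.875²) = 0.079824. Accumulating E over each segment gives final E = 4.2401.

G0 X-8.36 Y1.47 Z8.16
G1 X-8.29 Y-1.84 E0.2643
G1 X-6.96 Y-4.87 E0.5284
G1 X-4.56 Y-7.16 E0.7932
G1 X-1.47 Y-8.36 E1.0578
G1 X1.84 Y-8.29 E1.3221
G1 X4.87 Y-6.96 E1.5862
G1 X7.16 Y-4.56 E1.8510
G1 X8.36 Y-1.47 E2.1156
G1 X8.29 Y1.84 E2.3799
G1 X6.96 Y4.87 E2.6441
G1 X4.56 Y7.16 E2.9089
G1 X1.47 Y8.36 E3.1735
G1 X-1.84 Y8.29 E3.4377
G1 X-4.48 Y7.13 E3.6679
G1 X-4.91 Y6.03 E3.7622
G1 X-6.26 Y4.62 E3.9180
G1 X-7.32 Y4.15 E4.0106
G1 X-8.36 Y1.47 E4.2401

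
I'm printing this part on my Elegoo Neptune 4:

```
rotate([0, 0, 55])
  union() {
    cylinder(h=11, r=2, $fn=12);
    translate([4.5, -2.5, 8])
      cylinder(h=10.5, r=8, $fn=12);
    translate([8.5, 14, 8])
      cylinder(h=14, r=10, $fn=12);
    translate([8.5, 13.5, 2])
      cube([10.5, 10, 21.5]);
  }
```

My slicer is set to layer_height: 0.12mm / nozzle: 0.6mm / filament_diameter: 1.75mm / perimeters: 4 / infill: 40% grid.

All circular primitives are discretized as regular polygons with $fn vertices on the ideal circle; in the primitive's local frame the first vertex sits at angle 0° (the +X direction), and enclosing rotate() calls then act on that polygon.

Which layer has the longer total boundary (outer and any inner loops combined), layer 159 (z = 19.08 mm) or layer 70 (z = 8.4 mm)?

layer 70 (z = 8.4 mm)

Layer 159 (z = 19.08): the cylinder is not intersected at this z (z outside [0, 11]); the cylinder at (4.5, -2.5) is not intersected at this z (z outside [8, 18.5]); the r=10 cylinder at (8.5, 14) gives a regular 12-gon of circumradius 10 (constant along its height) (perimeter = 2·12·10.000·sin(180°/12) = 62.12 mm); the 10.5×10 cube at (8.5, 13.5) contributes its full rectangle (perimeter 41.00 mm); Taking the union: the regions partially overlap (shared area 79.50 mm²), so the edge portions inside another operand are dropped and the merged outline is re-measured after clipping — boundary = 67.27 mm; (whole slice rotated 55° about Z — lengths, areas and connectivity unchanged). So its perimeter = 67.27 mm. Layer 70 (z = 8.4): the r=2 cylinder contributes a regular 12-gon of circumradius 2 (perimeter = 2·12·2.000·sin(180°/12) = 12.42 mm); the cylinder at (4.5, -2.5): section is a regular 12-gon, circumradius r=8 (perimeter = 2·12·8.000·sin(180°/12) = 49.69 mm); the r=10 cylinder at (8.5, 14) gives a regular 12-gon of circumradius 10 (constant along its height) (perimeter = 2·12·10.000·sin(180°/12) = 62.12 mm); the cube at (8.5, 13.5) is present — its section is the full 10.5×10 rectangle (perimeter 41.00 mm); Combining (union): the regions partially overlap (shared area 93.46 mm²), so the edge portions inside another operand are dropped and the merged outline is re-measured after clipping — boundary = 106.20 mm; (whole slice rotated 55° about Z — lengths, areas and connectivity unchanged). So its perimeter = 106.20 mm. Layer 70 is larger (106.20 vs 67.27 mm).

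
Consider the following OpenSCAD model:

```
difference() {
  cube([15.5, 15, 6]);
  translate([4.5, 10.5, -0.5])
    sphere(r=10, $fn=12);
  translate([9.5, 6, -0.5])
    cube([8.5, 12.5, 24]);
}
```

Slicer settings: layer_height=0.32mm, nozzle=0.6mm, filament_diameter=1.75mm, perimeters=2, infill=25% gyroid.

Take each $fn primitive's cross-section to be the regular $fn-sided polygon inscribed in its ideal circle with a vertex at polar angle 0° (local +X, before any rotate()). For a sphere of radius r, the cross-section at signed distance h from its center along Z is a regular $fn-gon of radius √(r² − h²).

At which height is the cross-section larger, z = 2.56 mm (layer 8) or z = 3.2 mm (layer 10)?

layer 10 (z = 3.2 mm)

Layer 8 (z = 2.56): the cube is present — its section is the full 15.5×15 rectangle (area 232.50 mm²); the sphere at (4.5, 10.5): section is a regular 12-gon, circumradius = √(r²−h²) = √(10²−3.06²) = 9.520 (area = (12/2)·9.520²·sin(360°/12) = 271.91 mm²); the 8.5×12.5 cube at (9.5, 6) contributes its full rectangle (area 106.25 mm²); Subtracting the remaining from the first: starting from the 15.5×15 cube (232.50 mm²), the r=10 sphere at (4.5, 10.5) partially overlaps it — only the 168.48 mm² overlap (of its 271.91 mm²) is removed, clipping the outline; the 8.5×12.5 cube at (9.5, 6) partially overlaps it — only the 18.74 mm² overlap (of its 106.25 mm²) is removed, clipping the outline — area = 45.27 mm². So its area = 45.27 mm². Layer 10 (z = 3.2): the cube (footprint 15.5×15) is included at this height (area 232.50 mm²); the sphere at (4.5, 10.5): section is a regular 12-gon, circumradius = √(r²−h²) = √(10²−3.7²) = 9.290 (area = (12/2)·9.290²·sin(360°/12) = 258.93 mm²); the cube at (9.5, 6) is present — its section is the full 8.5×12.5 rectangle (area 106.25 mm²); After the difference (first − rest): starting from the 15.5×15 cube (232.50 mm²), the r=10 sphere at (4.5, 10.5) partially overlaps it — only the 163.17 mm² overlap (of its 258.93 mm²) is removed, clipping the outline; the 8.5×12.5 cube at (9.5, 6) partially overlaps it — only the 20.81 mm² overlap (of its 106.25 mm²) is removed, clipping the outline — area = 48.52 mm². So its area = 48.52 mm². Layer 10 is larger (48.52 vs 45.27 mm²).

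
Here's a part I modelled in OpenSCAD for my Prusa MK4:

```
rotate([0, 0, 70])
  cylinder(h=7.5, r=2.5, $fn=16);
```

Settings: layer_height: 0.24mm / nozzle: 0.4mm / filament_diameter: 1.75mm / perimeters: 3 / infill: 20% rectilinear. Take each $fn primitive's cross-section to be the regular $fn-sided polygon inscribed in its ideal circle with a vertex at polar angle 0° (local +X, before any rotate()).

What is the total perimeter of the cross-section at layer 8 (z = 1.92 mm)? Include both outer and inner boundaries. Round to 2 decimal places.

15.61 mm

At z = 1.92 mm: the r=2.5 cylinder gives a regular 16-gon of circumradius 2.5 (constant along its height) (perimeter = 2·16·2.500·sin(180°/16) = 15.61 mm); (rotated 70° about Z; rotation is an isometry so areas/perimeters/island counts are preserved). Overall, the cross-section is a single solid region. Total boundary length (outer) = 15.61 mm.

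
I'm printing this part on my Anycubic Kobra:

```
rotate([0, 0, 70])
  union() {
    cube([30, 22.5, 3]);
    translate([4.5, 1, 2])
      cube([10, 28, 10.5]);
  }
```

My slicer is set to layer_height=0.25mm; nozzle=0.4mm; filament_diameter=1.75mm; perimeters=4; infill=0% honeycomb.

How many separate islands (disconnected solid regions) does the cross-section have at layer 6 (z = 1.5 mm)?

1

At z = 1.5 mm: the 30×22.5 cube contributes its full rectangle; the cube at (4.5, 1) is absent (z outside [2, 12.5]); Combining (union): only the 30×22.5 cube is present, so the union is just that shape — 1 connected region; (whole slice rotated 70° about Z — lengths, areas and connectivity unchanged). Overall, the cross-section is a single solid region. Island count = 1.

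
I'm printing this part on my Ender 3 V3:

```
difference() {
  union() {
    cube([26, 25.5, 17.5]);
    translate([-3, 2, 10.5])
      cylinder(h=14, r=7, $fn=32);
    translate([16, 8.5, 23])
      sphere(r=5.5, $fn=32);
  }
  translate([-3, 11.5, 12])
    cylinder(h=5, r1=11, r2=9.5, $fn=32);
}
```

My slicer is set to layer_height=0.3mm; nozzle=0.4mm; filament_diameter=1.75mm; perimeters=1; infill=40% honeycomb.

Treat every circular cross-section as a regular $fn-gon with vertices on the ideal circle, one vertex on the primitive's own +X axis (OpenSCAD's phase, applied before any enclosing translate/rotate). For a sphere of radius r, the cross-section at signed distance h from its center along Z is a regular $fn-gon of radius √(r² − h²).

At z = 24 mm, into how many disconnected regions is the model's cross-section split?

At z = 24 mm: the cube is absent (z outside [0, 17.5]); the r=7 cylinder at (-3, 2) contributes a regular 32-gon of circumradius 7; the r=5.5 sphere at (16, 8.5) slices to a regular 32-gon of circumradius 5.408 (√(r²−h²) with h=1 from center); Taking the union: the 2 present regions are separate (no shared area or edge), so areas and boundary lengths simply add and each stays a separate island — 2 connected regions; the cone at (-3, 11.5) is not intersected at this z (z outside [12, 17]); Taking the first minus the rest: none of the subtracted shapes is present at this height, so the result so far is unchanged — 2 connected regions. The result has 2 disconnected regions.

2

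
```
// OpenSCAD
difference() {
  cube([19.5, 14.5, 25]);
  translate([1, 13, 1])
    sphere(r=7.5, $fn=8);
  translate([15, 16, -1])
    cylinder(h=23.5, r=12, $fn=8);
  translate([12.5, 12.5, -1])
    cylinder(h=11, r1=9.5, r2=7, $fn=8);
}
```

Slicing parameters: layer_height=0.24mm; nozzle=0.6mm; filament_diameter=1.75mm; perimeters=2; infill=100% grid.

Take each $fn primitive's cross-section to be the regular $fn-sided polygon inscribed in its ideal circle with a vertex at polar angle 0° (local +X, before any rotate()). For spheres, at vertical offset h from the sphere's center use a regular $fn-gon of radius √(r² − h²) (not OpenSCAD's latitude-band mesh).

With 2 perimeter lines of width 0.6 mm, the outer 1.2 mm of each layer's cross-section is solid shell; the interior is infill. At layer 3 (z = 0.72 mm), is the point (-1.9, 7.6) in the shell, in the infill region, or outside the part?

At z = 0.72 mm: the 19.5×14.5 cube contributes its full rectangle; the r=7.5 sphere at (1, 13) contributes a regular 8-gon of circumradius √(7.5²−0.28²) = 7.495; the r=12 cylinder at (15, 16) contributes a regular 8-gon of circumradius 12; the cone at (12.5, 12.5) contributes a regular 8-gon of circumradius 9.109 (interpolated between r1=9.5 and r2=7 at t=0.156); Subtracting the remaining from the first: starting from the 19.5×14.5 cube, the r=7.5 sphere at (1, 13) partially overlaps it — only the 59.28 mm² overlap (of its 158.88 mm²) is removed, clipping the outline; the r=12 cylinder at (15, 16) partially overlaps it — only the 110.05 mm² overlap (of its 407.29 mm²) is removed, clipping the outline; the cone at (12.5, 12.5) partially overlaps it — only the 12.68 mm² overlap (of its 234.69 mm²) is removed, clipping the outline — 1 connected region. Overall, the cross-section is a single solid region. The nearest boundary edge runs (0.00, 0.00)→(0.00, 5.92); distance from the point to it = 2.54 mm. The point is not inside any of the regions above, so it lies outside the cross-section (2.54 mm from the nearest boundary).

outside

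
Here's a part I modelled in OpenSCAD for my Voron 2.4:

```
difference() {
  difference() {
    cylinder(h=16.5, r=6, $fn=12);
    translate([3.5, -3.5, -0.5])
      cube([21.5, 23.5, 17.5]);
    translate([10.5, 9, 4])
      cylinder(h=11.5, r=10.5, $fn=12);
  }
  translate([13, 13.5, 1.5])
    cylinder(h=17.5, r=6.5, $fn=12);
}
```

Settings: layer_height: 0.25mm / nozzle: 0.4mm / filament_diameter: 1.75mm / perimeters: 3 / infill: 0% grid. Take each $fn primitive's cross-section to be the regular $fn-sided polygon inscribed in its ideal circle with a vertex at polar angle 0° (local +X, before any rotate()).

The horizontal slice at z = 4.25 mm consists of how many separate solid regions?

At z = 4.25 mm: the r=6 cylinder gives a regular 12-gon of circumradius 6 (constant along its height); the cube at (3.5, -3.5) (footprint 21.5×23.5) is included at this height; the cylinder at (10.5, 9): section is a regular 12-gon, circumradius r=10.5; Taking the first minus the rest: starting from the r=6 cylinder, the 21.5×23.5 cube at (3.5, -3.5) partially overlaps it — only the 14.75 mm² overlap (of its 505.25 mm²) is removed, clipping the outline; the r=10.5 cylinder at (10.5, 9) partially overlaps it — only the 5.94 mm² overlap (of its 330.75 mm²) is removed, clipping the outline — 1 connected region; the cylinder at (13, 13.5): section is a regular 12-gon, circumradius r=6.5; Subtracting the remaining from the first: starting from the result so far, the r=6.5 cylinder at (13, 13.5) misses the remaining region (no effect) — 1 connected region. The result has 1 disconnected region.

1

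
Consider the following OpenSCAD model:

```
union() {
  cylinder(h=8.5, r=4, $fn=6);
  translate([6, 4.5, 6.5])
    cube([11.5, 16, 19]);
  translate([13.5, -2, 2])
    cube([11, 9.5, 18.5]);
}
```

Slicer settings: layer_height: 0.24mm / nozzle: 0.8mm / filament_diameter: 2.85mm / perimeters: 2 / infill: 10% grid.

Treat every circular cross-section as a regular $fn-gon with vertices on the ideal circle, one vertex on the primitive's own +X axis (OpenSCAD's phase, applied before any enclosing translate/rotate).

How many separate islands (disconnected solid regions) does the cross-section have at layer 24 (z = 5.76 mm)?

At z = 5.76 mm: the r=4 cylinder gives a regular 6-gon of circumradius 4 (constant along its height); the cube at (6, 4.5) is absent (z outside [6.5, 25.5]); the 11×9.5 cube at (13.5, -2) contributes its full rectangle; Taking the union: the 2 present regions are separate (no shared area or edge), so areas and boundary lengths simply add and each stays a separate island — 2 connected regions. Overall, the cross-section has 2 separate islands. Island count = 2.

2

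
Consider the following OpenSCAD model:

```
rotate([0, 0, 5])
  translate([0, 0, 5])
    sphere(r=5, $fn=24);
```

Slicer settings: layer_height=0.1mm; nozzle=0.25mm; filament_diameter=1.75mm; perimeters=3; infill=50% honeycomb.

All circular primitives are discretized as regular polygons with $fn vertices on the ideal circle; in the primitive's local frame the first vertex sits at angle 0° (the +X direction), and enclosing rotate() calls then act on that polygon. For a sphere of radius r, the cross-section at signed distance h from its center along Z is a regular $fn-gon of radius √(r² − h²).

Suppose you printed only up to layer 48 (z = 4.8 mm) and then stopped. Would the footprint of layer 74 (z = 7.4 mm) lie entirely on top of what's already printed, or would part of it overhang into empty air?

entirely on top

Compare the two slices. At z = 4.8: the sphere: section is a regular 24-gon, circumradius = √(r²−h²) = √(5²−0.2²) = 4.996 (area = (24/2)·4.996²·sin(360°/24) = 77.52 mm²); (whole slice rotated 5° about Z — lengths, areas and connectivity unchanged). At z = 7.4: the r=5 sphere slices to a regular 24-gon of circumradius 4.386 (√(r²−h²) with h=2.4 from center) (area = (24/2)·4.386²·sin(360°/24) = 59.76 mm²); (whole slice rotated 5° about Z — lengths, areas and connectivity unchanged). Checking containment: the cross-section at z = 7.4 is a subset of the cross-section at z = 4.8.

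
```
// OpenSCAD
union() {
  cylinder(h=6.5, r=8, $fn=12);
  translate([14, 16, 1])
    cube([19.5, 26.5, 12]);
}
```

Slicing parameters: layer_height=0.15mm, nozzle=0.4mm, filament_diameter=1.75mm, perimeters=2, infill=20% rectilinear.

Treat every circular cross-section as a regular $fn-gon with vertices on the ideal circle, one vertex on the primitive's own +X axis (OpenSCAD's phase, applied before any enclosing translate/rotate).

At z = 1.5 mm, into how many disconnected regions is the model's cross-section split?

At z = 1.5 mm: the r=8 cylinder gives a regular 12-gon of circumradius 8 (constant along its height); the cube at (14, 16) is present — its section is the full 19.5×26.5 rectangle; Taking the union: the 2 present regions are separate (no shared area or edge), so areas and boundary lengths simply add and each stays a separate island — 2 connected regions. The result has 2 disconnected regions.

2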